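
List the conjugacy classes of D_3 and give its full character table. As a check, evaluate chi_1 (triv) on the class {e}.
Conjugacy classes: {e} of size 1, {r^1, r^2} of size 2, {s, sr, ..., sr^2} of size 3.
Character table:
  irrep \ class              {e} (size 1)  {r^1, r^2} (size 2)  {s, sr, ..., sr^2} (size 3)
  chi_1 (triv)               1             1                    1                          
  chi_2 (sign: r->1, s->-1)  1             1                    -1                         
  chi_3 (2d, j=1)            2             -1                   0                          

Spot check: chi_1 (triv) on {e} = 1.

Justification: D_3 has order 2*3 = 6 with 3 conjugacy classes, hence 3 irreducibles. Sum of squared dims 1 + 1 + 4 = 6 = |G|. Linear characters come from the abelianisation; the 2-dimensional irreps have character r^k -> 2*cos(2*pi*j*k/3), reflections -> 0.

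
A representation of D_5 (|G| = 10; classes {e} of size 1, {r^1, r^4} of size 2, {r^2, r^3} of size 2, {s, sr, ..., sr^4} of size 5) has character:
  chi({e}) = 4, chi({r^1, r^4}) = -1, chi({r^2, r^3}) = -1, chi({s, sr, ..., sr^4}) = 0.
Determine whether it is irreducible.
Not irreducible (reducible): <chi, chi> = 2 > 1.

Solution. <chi, chi> = (1/|G|) sum_C |C| * |chi(C)|^2 = (1/10)[1*|4|^2 + 2*|-1|^2 + 2*|-1|^2 + 5*|0|^2]
  = (1/10)[(16) + (2) + (2) + (0)] = 20/10 = 2.
A character is irreducible iff <chi, chi> = 1, so this representation is reducible.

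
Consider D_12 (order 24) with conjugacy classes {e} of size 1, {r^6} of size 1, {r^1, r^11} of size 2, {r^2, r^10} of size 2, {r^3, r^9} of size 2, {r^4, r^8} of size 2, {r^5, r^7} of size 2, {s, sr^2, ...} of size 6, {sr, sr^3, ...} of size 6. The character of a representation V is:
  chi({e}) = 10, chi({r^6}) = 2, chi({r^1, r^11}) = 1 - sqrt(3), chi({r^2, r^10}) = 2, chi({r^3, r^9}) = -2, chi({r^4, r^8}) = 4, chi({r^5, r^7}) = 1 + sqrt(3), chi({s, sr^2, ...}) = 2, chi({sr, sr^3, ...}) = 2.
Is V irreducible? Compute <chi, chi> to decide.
Not irreducible (reducible): <chi, chi> = 9 > 1.

Why: <chi, chi> = (1/|G|) sum_C |C| * |chi(C)|^2 = (1/24)[1*|10|^2 + 1*|2|^2 + 2*|1 - sqrt(3)|^2 + 2*|2|^2 + 2*|-2|^2 + 2*|4|^2 + 2*|1 + sqrt(3)|^2 + 6*|2|^2 + 6*|2|^2]
  = (1/24)[(100) + (4) + (8 - 4*sqrt(3)) + (8) + (8) + (32) + (4*sqrt(3) + 8) + (24) + (24)] = 216/24 = 9.
A character is irreducible iff <chi, chi> = 1, so this representation is reducible.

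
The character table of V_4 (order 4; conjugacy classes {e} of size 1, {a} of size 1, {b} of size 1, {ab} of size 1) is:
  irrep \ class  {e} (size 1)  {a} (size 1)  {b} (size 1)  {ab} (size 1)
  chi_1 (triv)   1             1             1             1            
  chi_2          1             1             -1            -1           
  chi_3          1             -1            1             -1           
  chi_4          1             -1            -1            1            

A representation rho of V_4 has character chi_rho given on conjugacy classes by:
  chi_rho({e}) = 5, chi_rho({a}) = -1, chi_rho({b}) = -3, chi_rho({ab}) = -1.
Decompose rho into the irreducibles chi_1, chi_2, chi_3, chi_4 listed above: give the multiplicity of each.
Multiplicities: chi_1: 0, chi_2: 2, chi_3: 1, chi_4: 2.

Proof sketch: Use <chi_rho, chi> = (1/|G|) sum_C |C| * chi_rho(C) * conj(chi(C)) with |G| = 4 for each irreducible chi in the table:
  <chi_rho, chi_1> = (1/4)[1*(5)*conj(1) + 1*(-1)*conj(1) + 1*(-3)*conj(1) + 1*(-1)*conj(1)]
      = (1/4)[(5) + (-1) + (-3) + (-1)] = 0/4 = 0
  <chi_rho, chi_2> = (1/4)[1*(5)*conj(1) + 1*(-1)*conj(1) + 1*(-3)*conj(-1) + 1*(-1)*conj(-1)]
      = (1/4)[(5) + (-1) + (3) + (1)] = 8/4 = 2
  <chi_rho, chi_3> = (1/4)[1*(5)*conj(1) + 1*(-1)*conj(-1) + 1*(-3)*conj(1) + 1*(-1)*conj(-1)]
      = (1/4)[(5) + (1) + (-3) + (1)] = 4/4 = 1
  <chi_rho, chi_4> = (1/4)[1*(5)*conj(1) + 1*(-1)*conj(-1) + 1*(-3)*conj(-1) + 1*(-1)*conj(1)]
      = (1/4)[(5) + (1) + (3) + (-1)] = 8/4 = 2
Dimension check: dim(rho) = sum (mult * dim) = 0*1 + 2*1 + 1*1 + 2*1 = 5 = chi_rho(e) = 5.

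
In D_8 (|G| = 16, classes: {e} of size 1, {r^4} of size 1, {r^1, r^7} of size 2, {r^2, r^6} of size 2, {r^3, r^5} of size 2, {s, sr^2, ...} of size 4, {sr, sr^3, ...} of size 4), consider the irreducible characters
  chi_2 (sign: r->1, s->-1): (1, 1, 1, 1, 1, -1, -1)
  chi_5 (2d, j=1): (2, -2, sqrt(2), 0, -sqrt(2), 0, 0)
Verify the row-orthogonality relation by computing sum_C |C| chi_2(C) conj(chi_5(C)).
Sum = 0; so <chi_2, chi_5> = 0 (distinct irreducibles are orthogonal).

Proof sketch: Compute term by term over conjugacy classes (|C| * chi_2(C) * conj(chi_5(C))):
  1*(1)*conj(2) + 1*(1)*conj(-2) + 2*(1)*conj(sqrt(2)) + 2*(1)*conj(0) + 2*(1)*conj(-sqrt(2)) + 4*(-1)*conj(0) + 4*(-1)*conj(0)
  = (2) + (-2) + (2*sqrt(2)) + (0) + (-2*sqrt(2)) + (0) + (0)
  = 0.
Dividing by |G| = 16 gives 0/16 = 0, matching the row-orthogonality relation <chi_2, chi_5> = [chi_2 = chi_5].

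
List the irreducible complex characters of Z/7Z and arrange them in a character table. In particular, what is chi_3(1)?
Character table of Z/7Z (irreps indexed chi_0,...,chi_6 with chi_k(m) = zeta_7^(k*m), zeta_7 = exp(2*pi*i/7)):
  irrep \ class  {0} (size 1)  {1} (size 1)    {2} (size 1)    {3} (size 1)    {4} (size 1)    {5} (size 1)    {6} (size 1)  
  chi_0          1             1               1               1               1               1               1             
  chi_1          1             exp(2*I*pi/7)   exp(4*I*pi/7)   exp(6*I*pi/7)   exp(-6*I*pi/7)  exp(-4*I*pi/7)  exp(-2*I*pi/7)
  chi_2          1             exp(4*I*pi/7)   exp(-6*I*pi/7)  exp(-2*I*pi/7)  exp(2*I*pi/7)   exp(6*I*pi/7)   exp(-4*I*pi/7)
  chi_3          1             exp(6*I*pi/7)   exp(-2*I*pi/7)  exp(4*I*pi/7)   exp(-4*I*pi/7)  exp(2*I*pi/7)   exp(-6*I*pi/7)
  chi_4          1             exp(-6*I*pi/7)  exp(2*I*pi/7)   exp(-4*I*pi/7)  exp(4*I*pi/7)   exp(-2*I*pi/7)  exp(6*I*pi/7) 
  chi_5          1             exp(-4*I*pi/7)  exp(6*I*pi/7)   exp(2*I*pi/7)   exp(-2*I*pi/7)  exp(-6*I*pi/7)  exp(4*I*pi/7) 
  chi_6          1             exp(-2*I*pi/7)  exp(-4*I*pi/7)  exp(-6*I*pi/7)  exp(6*I*pi/7)   exp(4*I*pi/7)   exp(2*I*pi/7) 

Spot check: chi_3(1) = zeta_7^(3*1) = zeta_7^3 = exp(6*I*pi/7).

Derivation: Z/7Z is abelian, so all 7 irreducible complex representations are 1-dimensional. They are given by chi_k(m) = zeta_7^(k*m) for k = 0,...,6. Row orthogonality: sum_m chi_k(m) conj(chi_l(m)) = 7 * [k = l].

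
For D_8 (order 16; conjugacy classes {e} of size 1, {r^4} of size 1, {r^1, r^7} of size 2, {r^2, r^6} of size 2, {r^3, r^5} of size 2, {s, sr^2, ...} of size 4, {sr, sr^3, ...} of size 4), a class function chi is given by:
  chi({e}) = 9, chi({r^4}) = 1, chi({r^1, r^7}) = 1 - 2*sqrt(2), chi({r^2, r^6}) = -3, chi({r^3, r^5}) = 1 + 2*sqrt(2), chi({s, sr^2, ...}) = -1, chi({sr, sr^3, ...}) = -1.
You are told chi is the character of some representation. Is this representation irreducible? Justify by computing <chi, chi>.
Not irreducible (reducible): <chi, chi> = 9 > 1.

<chi, chi> = (1/|G|) sum_C |C| * |chi(C)|^2 = (1/16)[1*|9|^2 + 1*|1|^2 + 2*|1 - 2*sqrt(2)|^2 + 2*|-3|^2 + 2*|1 + 2*sqrt(2)|^2 + 4*|-1|^2 + 4*|-1|^2]
  = (1/16)[(81) + (1) + (18 - 8*sqrt(2)) + (18) + (8*sqrt(2) + 18) + (4) + (4)] = 144/16 = 9.
A character is irreducible iff <chi, chi> = 1, so this representation is reducible.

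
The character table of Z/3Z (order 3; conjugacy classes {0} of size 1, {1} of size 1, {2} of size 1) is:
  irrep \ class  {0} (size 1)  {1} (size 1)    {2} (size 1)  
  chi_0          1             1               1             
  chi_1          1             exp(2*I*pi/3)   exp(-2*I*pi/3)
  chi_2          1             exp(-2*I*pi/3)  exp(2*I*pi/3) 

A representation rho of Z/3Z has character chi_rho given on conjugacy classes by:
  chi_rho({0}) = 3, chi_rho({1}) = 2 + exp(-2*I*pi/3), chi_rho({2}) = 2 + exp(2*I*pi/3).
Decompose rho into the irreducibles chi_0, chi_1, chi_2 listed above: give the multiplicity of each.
Multiplicities: chi_0: 2, chi_1: 0, chi_2: 1.

Derivation: Use <chi_rho, chi> = (1/|G|) sum_C |C| * chi_rho(C) * conj(chi(C)) with |G| = 3 for each irreducible chi in the table:
  <chi_rho, chi_0> = (1/3)[1*(3)*conj(1) + 1*(2 + exp(-2*I*pi/3))*conj(1) + 1*(2 + exp(2*I*pi/3))*conj(1)]
      = (1/3)[(3) + (2 + exp(-2*I*pi/3)) + (2 + exp(2*I*pi/3))] = 6/3 = 2
  <chi_rho, chi_1> = (1/3)[1*(3)*conj(1) + 1*(2 + exp(-2*I*pi/3))*conj(exp(2*I*pi/3)) + 1*(2 + exp(2*I*pi/3))*conj(exp(-2*I*pi/3))]
      = (1/3)[(3) + (2*exp(-2*I*pi/3) + exp(2*I*pi/3)) + (exp(-2*I*pi/3) + 2*exp(2*I*pi/3))] = 0/3 = 0
  <chi_rho, chi_2> = (1/3)[1*(3)*conj(1) + 1*(2 + exp(-2*I*pi/3))*conj(exp(-2*I*pi/3)) + 1*(2 + exp(2*I*pi/3))*conj(exp(2*I*pi/3))]
      = (1/3)[(3) + (1 + 2*exp(2*I*pi/3)) + (1 + 2*exp(-2*I*pi/3))] = 3/3 = 1
(Exp terms are combined using exp(i*s)*conj(exp(i*t)) = exp(i*(s-t)), and sums of them are collapsed using the identity that for every m > 1 the m distinct m-th roots of unity sum to 0, e.g. 1 + exp(2*I*pi/3) + exp(-2*I*pi/3) = 0.)
Dimension check: dim(rho) = sum (mult * dim) = 2*1 + 0*1 + 1*1 = 3 = chi_rho(e) = 3.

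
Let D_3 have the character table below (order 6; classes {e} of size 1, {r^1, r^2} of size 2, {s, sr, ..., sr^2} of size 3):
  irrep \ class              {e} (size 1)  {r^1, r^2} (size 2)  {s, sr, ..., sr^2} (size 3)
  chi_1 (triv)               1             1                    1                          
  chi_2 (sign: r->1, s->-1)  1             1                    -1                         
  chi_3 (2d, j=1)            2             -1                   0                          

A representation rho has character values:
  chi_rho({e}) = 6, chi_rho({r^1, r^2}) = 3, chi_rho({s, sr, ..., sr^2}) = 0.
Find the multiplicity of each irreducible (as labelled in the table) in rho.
Multiplicities: chi_1: 2, chi_2: 2, chi_3: 1.

Proof sketch: Use <chi_rho, chi> = (1/|G|) sum_C |C| * chi_rho(C) * conj(chi(C)) with |G| = 6 for each irreducible chi in the table:
  <chi_rho, chi_1> = (1/6)[1*(6)*conj(1) + 2*(3)*conj(1) + 3*(0)*conj(1)]
      = (1/6)[(6) + (6) + (0)] = 12/6 = 2
  <chi_rho, chi_2> = (1/6)[1*(6)*conj(1) + 2*(3)*conj(1) + 3*(0)*conj(-1)]
      = (1/6)[(6) + (6) + (0)] = 12/6 = 2
  <chi_rho, chi_3> = (1/6)[1*(6)*conj(2) + 2*(3)*conj(-1) + 3*(0)*conj(0)]
      = (1/6)[(12) + (-6) + (0)] = 6/6 = 1
Dimension check: dim(rho) = sum (mult * dim) = 2*1 + 2*1 + 1*2 = 6 = chi_rho(e) = 6.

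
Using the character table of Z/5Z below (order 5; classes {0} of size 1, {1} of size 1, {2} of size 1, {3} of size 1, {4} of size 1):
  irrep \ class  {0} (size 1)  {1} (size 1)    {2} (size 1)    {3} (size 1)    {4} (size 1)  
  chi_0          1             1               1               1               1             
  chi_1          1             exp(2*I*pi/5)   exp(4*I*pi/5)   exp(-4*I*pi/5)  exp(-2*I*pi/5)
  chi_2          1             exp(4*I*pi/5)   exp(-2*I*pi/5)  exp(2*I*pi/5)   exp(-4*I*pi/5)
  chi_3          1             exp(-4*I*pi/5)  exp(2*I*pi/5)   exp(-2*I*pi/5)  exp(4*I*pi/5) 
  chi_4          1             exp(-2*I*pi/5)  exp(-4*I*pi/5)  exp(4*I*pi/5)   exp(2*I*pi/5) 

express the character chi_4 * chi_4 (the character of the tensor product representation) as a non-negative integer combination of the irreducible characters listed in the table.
chi_4 tensor chi_4 = chi_3 (all other irreducibles have multiplicity 0).

Justification: The character of a tensor product is the pointwise product (chi_4 * chi_4)(C) = chi_4(C) * chi_4(C):
  {0}: (1)*(1), {1}: (exp(-2*I*pi/5))*(exp(-2*I*pi/5)), {2}: (exp(-4*I*pi/5))*(exp(-4*I*pi/5)), {3}: (exp(4*I*pi/5))*(exp(4*I*pi/5)), {4}: (exp(2*I*pi/5))*(exp(2*I*pi/5))
so (chi_4 * chi_4) takes values
  {0} -> 1, {1} -> exp(-4*I*pi/5), {2} -> exp(2*I*pi/5), {3} -> exp(-2*I*pi/5), {4} -> exp(4*I*pi/5).
Now take the inner product of this character with each irreducible chi from the table, <chi_4*chi_4, chi> = (1/5) sum_C |C| (chi_4*chi_4)(C) conj(chi(C)):
  <chi_4*chi_4, chi_0> = (1/5)[1*(1)*conj(1) + 1*(exp(-4*I*pi/5))*conj(1) + 1*(exp(2*I*pi/5))*conj(1) + 1*(exp(-2*I*pi/5))*conj(1) + 1*(exp(4*I*pi/5))*conj(1)]
      = (1/5)[(1) + (exp(-4*I*pi/5)) + (exp(2*I*pi/5)) + (exp(-2*I*pi/5)) + (exp(4*I*pi/5))] = 0/5 = 0
  <chi_4*chi_4, chi_1> = (1/5)[1*(1)*conj(1) + 1*(exp(-4*I*pi/5))*conj(exp(2*I*pi/5)) + 1*(exp(2*I*pi/5))*conj(exp(4*I*pi/5)) + 1*(exp(-2*I*pi/5))*conj(exp(-4*I*pi/5)) + 1*(exp(4*I*pi/5))*conj(exp(-2*I*pi/5))]
      = (1/5)[(1) + (exp(4*I*pi/5)) + (exp(-2*I*pi/5)) + (exp(2*I*pi/5)) + (exp(-4*I*pi/5))] = 0/5 = 0
  <chi_4*chi_4, chi_2> = (1/5)[1*(1)*conj(1) + 1*(exp(-4*I*pi/5))*conj(exp(4*I*pi/5)) + 1*(exp(2*I*pi/5))*conj(exp(-2*I*pi/5)) + 1*(exp(-2*I*pi/5))*conj(exp(2*I*pi/5)) + 1*(exp(4*I*pi/5))*conj(exp(-4*I*pi/5))]
      = (1/5)[(1) + (exp(2*I*pi/5)) + (exp(4*I*pi/5)) + (exp(-4*I*pi/5)) + (exp(-2*I*pi/5))] = 0/5 = 0
  <chi_4*chi_4, chi_3> = (1/5)[1*(1)*conj(1) + 1*(exp(-4*I*pi/5))*conj(exp(-4*I*pi/5)) + 1*(exp(2*I*pi/5))*conj(exp(2*I*pi/5)) + 1*(exp(-2*I*pi/5))*conj(exp(-2*I*pi/5)) + 1*(exp(4*I*pi/5))*conj(exp(4*I*pi/5))]
      = (1/5)[(1) + (1) + (1) + (1) + (1)] = 5/5 = 1
  <chi_4*chi_4, chi_4> = (1/5)[1*(1)*conj(1) + 1*(exp(-4*I*pi/5))*conj(exp(-2*I*pi/5)) + 1*(exp(2*I*pi/5))*conj(exp(-4*I*pi/5)) + 1*(exp(-2*I*pi/5))*conj(exp(4*I*pi/5)) + 1*(exp(4*I*pi/5))*conj(exp(2*I*pi/5))]
      = (1/5)[(1) + (exp(-2*I*pi/5)) + (exp(-4*I*pi/5)) + (exp(4*I*pi/5)) + (exp(2*I*pi/5))] = 0/5 = 0
(Exp terms are combined using exp(i*s)*conj(exp(i*t)) = exp(i*(s-t)), and sums of them are collapsed using the identity that for every m > 1 the m distinct m-th roots of unity sum to 0, e.g. 1 + exp(2*I*pi/3) + exp(-2*I*pi/3) = 0.)
Hence the multiplicities are chi_3: 1. Dimension check: dim(chi_4)*dim(chi_4) = 1*1 = 1 and sum (mult * dim) = 1*1 = 1.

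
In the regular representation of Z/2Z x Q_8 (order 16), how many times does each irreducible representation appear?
Each irreducible V_i of dimension d_i appears with multiplicity d_i, i.e. rho_reg = (direct sum over all irreducibles V_i) d_i V_i. The irreducible dimensions for Z/2Z x Q_8 are 1, 1, 1, 1, 1, 1, 1, 1, 2, 2: 8 irreducibles of dimension 1, each with multiplicity 1; 2 irreducibles of dimension 2, each with multiplicity 2. Total dimension 8*1*1 + 2*2*2 = 16 = |G|.

Working: General theorem: in the regular representation of a finite group G, each irreducible appears with multiplicity equal to its dimension. Check: dim(rho_reg) = sum d_i^2 = 1 + 1 + 1 + 1 + 1 + 1 + 1 + 1 + 4 + 4 = 16 = |G|.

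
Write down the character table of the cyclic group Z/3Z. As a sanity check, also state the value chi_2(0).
Character table of Z/3Z (irreps indexed chi_0,...,chi_2 with chi_k(m) = zeta_3^(k*m), zeta_3 = exp(2*pi*i/3)):
  irrep \ class  {0} (size 1)  {1} (size 1)    {2} (size 1)  
  chi_0          1             1               1             
  chi_1          1             exp(2*I*pi/3)   exp(-2*I*pi/3)
  chi_2          1             exp(-2*I*pi/3)  exp(2*I*pi/3) 

Spot check: chi_2(0) = zeta_3^(2*0) = zeta_3^0 = 1.

Proof sketch: Z/3Z is abelian, so all 3 irreducible complex representations are 1-dimensional. They are given by chi_k(m) = zeta_3^(k*m) for k = 0,...,2. Row orthogonality: sum_m chi_k(m) conj(chi_l(m)) = 3 * [k = l].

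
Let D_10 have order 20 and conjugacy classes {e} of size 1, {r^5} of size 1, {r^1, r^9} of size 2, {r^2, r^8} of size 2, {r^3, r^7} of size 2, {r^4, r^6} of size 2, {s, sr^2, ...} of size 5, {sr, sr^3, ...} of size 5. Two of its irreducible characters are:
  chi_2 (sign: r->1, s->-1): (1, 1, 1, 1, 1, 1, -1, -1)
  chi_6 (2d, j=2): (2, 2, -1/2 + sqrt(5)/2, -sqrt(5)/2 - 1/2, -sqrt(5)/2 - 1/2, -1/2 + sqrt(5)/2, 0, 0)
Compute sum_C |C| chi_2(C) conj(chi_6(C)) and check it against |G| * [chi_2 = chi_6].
Sum = 0; so <chi_2, chi_6> = 0 (distinct irreducibles are orthogonal).

Justification: Compute term by term over conjugacy classes (|C| * chi_2(C) * conj(chi_6(C))):
  1*(1)*conj(2) + 1*(1)*conj(2) + 2*(1)*conj(-1/2 + sqrt(5)/2) + 2*(1)*conj(-sqrt(5)/2 - 1/2) + 2*(1)*conj(-sqrt(5)/2 - 1/2) + 2*(1)*conj(-1/2 + sqrt(5)/2) + 5*(-1)*conj(0) + 5*(-1)*conj(0)
  = (2) + (2) + (-1 + sqrt(5)) + (-sqrt(5) - 1) + (-sqrt(5) - 1) + (-1 + sqrt(5)) + (0) + (0)
  = 0.
Dividing by |G| = 20 gives 0/20 = 0, matching the row-orthogonality relation <chi_2, chi_6> = [chi_2 = chi_6].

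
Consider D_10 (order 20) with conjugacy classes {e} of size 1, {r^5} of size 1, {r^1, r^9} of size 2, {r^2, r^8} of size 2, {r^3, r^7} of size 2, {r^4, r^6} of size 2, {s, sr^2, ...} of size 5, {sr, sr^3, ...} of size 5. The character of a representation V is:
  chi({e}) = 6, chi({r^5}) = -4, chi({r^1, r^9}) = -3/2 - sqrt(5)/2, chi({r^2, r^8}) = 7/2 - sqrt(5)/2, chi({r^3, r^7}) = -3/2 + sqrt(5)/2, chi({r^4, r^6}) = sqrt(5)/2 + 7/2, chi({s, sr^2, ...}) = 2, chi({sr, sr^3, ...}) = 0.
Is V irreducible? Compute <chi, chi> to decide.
Not irreducible (reducible): <chi, chi> = 7 > 1.

Details: <chi, chi> = (1/|G|) sum_C |C| * |chi(C)|^2 = (1/20)[1*|6|^2 + 1*|-4|^2 + 2*|-3/2 - sqrt(5)/2|^2 + 2*|7/2 - sqrt(5)/2|^2 + 2*|-3/2 + sqrt(5)/2|^2 + 2*|sqrt(5)/2 + 7/2|^2 + 5*|2|^2 + 5*|0|^2]
  = (1/20)[(36) + (16) + (3*sqrt(5) + 7) + (27 - 7*sqrt(5)) + (7 - 3*sqrt(5)) + (7*sqrt(5) + 27) + (20) + (0)] = 140/20 = 7.
A character is irreducible iff <chi, chi> = 1, so this representation is reducible.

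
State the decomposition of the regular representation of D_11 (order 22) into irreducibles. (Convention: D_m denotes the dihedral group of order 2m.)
Each irreducible V_i of dimension d_i appears with multiplicity d_i, i.e. rho_reg = (direct sum over all irreducibles V_i) d_i V_i. The irreducible dimensions for D_11 are 1, 1, 2, 2, 2, 2, 2: 2 irreducibles of dimension 1, each with multiplicity 1; 5 irreducibles of dimension 2, each with multiplicity 2. Total dimension 2*1*1 + 5*2*2 = 22 = |G|.

Justification: General theorem: in the regular representation of a finite group G, each irreducible appears with multiplicity equal to its dimension. Check: dim(rho_reg) = sum d_i^2 = 1 + 1 + 4 + 4 + 4 + 4 + 4 = 22 = |G|.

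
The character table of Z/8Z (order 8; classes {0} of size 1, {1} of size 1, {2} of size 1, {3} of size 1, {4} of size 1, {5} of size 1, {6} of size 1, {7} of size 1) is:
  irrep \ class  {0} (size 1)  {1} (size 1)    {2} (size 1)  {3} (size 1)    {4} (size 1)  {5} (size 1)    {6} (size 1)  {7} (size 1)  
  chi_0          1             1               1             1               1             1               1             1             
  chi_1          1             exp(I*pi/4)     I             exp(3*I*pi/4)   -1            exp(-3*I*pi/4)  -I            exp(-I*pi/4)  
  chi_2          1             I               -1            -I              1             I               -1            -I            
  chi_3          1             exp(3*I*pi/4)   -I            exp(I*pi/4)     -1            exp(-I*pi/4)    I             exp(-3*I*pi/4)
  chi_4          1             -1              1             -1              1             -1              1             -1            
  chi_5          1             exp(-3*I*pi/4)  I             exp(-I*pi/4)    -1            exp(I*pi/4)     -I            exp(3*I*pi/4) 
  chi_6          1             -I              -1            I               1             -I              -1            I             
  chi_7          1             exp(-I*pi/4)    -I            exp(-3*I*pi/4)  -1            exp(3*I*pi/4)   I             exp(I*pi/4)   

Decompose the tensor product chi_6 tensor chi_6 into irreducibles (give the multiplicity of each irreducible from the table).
chi_6 tensor chi_6 = chi_4 (all other irreducibles have multiplicity 0).

Proof sketch: The character of a tensor product is the pointwise product (chi_6 * chi_6)(C) = chi_6(C) * chi_6(C):
  {0}: (1)*(1), {1}: (-I)*(-I), {2}: (-1)*(-1), {3}: (I)*(I), {4}: (1)*(1), {5}: (-I)*(-I), {6}: (-1)*(-1), {7}: (I)*(I)
so (chi_6 * chi_6) takes values
  {0} -> 1, {1} -> -1, {2} -> 1, {3} -> -1, {4} -> 1, {5} -> -1, {6} -> 1, {7} -> -1.
Now take the inner product of this character with each irreducible chi from the table, <chi_6*chi_6, chi> = (1/8) sum_C |C| (chi_6*chi_6)(C) conj(chi(C)):
  <chi_6*chi_6, chi_0> = (1/8)[1*(1)*conj(1) + 1*(-1)*conj(1) + 1*(1)*conj(1) + 1*(-1)*conj(1) + 1*(1)*conj(1) + 1*(-1)*conj(1) + 1*(1)*conj(1) + 1*(-1)*conj(1)]
      = (1/8)[(1) + (-1) + (1) + (-1) + (1) + (-1) + (1) + (-1)] = 0/8 = 0
  <chi_6*chi_6, chi_1> = (1/8)[1*(1)*conj(1) + 1*(-1)*conj(exp(I*pi/4)) + 1*(1)*conj(I) + 1*(-1)*conj(exp(3*I*pi/4)) + 1*(1)*conj(-1) + 1*(-1)*conj(exp(-3*I*pi/4)) + 1*(1)*conj(-I) + 1*(-1)*conj(exp(-I*pi/4))]
      = (1/8)[(1) + (-exp(-I*pi/4)) + (-I) + (-exp(-3*I*pi/4)) + (-1) + (-exp(3*I*pi/4)) + (I) + (-exp(I*pi/4))] = 0/8 = 0
  <chi_6*chi_6, chi_2> = (1/8)[1*(1)*conj(1) + 1*(-1)*conj(I) + 1*(1)*conj(-1) + 1*(-1)*conj(-I) + 1*(1)*conj(1) + 1*(-1)*conj(I) + 1*(1)*conj(-1) + 1*(-1)*conj(-I)]
      = (1/8)[(1) + (I) + (-1) + (-I) + (1) + (I) + (-1) + (-I)] = 0/8 = 0
  <chi_6*chi_6, chi_3> = (1/8)[1*(1)*conj(1) + 1*(-1)*conj(exp(3*I*pi/4)) + 1*(1)*conj(-I) + 1*(-1)*conj(exp(I*pi/4)) + 1*(1)*conj(-1) + 1*(-1)*conj(exp(-I*pi/4)) + 1*(1)*conj(I) + 1*(-1)*conj(exp(-3*I*pi/4))]
      = (1/8)[(1) + (-exp(-3*I*pi/4)) + (I) + (-exp(-I*pi/4)) + (-1) + (-exp(I*pi/4)) + (-I) + (-exp(3*I*pi/4))] = 0/8 = 0
  <chi_6*chi_6, chi_4> = (1/8)[1*(1)*conj(1) + 1*(-1)*conj(-1) + 1*(1)*conj(1) + 1*(-1)*conj(-1) + 1*(1)*conj(1) + 1*(-1)*conj(-1) + 1*(1)*conj(1) + 1*(-1)*conj(-1)]
      = (1/8)[(1) + (1) + (1) + (1) + (1) + (1) + (1) + (1)] = 8/8 = 1
  <chi_6*chi_6, chi_5> = (1/8)[1*(1)*conj(1) + 1*(-1)*conj(exp(-3*I*pi/4)) + 1*(1)*conj(I) + 1*(-1)*conj(exp(-I*pi/4)) + 1*(1)*conj(-1) + 1*(-1)*conj(exp(I*pi/4)) + 1*(1)*conj(-I) + 1*(-1)*conj(exp(3*I*pi/4))]
      = (1/8)[(1) + (-exp(3*I*pi/4)) + (-I) + (-exp(I*pi/4)) + (-1) + (-exp(-I*pi/4)) + (I) + (-exp(-3*I*pi/4))] = 0/8 = 0
  <chi_6*chi_6, chi_6> = (1/8)[1*(1)*conj(1) + 1*(-1)*conj(-I) + 1*(1)*conj(-1) + 1*(-1)*conj(I) + 1*(1)*conj(1) + 1*(-1)*conj(-I) + 1*(1)*conj(-1) + 1*(-1)*conj(I)]
      = (1/8)[(1) + (-I) + (-1) + (I) + (1) + (-I) + (-1) + (I)] = 0/8 = 0
  <chi_6*chi_6, chi_7> = (1/8)[1*(1)*conj(1) + 1*(-1)*conj(exp(-I*pi/4)) + 1*(1)*conj(-I) + 1*(-1)*conj(exp(-3*I*pi/4)) + 1*(1)*conj(-1) + 1*(-1)*conj(exp(3*I*pi/4)) + 1*(1)*conj(I) + 1*(-1)*conj(exp(I*pi/4))]
      = (1/8)[(1) + (-exp(I*pi/4)) + (I) + (-exp(3*I*pi/4)) + (-1) + (-exp(-3*I*pi/4)) + (-I) + (-exp(-I*pi/4))] = 0/8 = 0
(Exp terms are combined using exp(i*s)*conj(exp(i*t)) = exp(i*(s-t)), and sums of them are collapsed using the identity that for every m > 1 the m distinct m-th roots of unity sum to 0, e.g. 1 + exp(2*I*pi/3) + exp(-2*I*pi/3) = 0.)
Hence the multiplicities are chi_4: 1. Dimension check: dim(chi_6)*dim(chi_6) = 1*1 = 1 and sum (mult * dim) = 1*1 = 1.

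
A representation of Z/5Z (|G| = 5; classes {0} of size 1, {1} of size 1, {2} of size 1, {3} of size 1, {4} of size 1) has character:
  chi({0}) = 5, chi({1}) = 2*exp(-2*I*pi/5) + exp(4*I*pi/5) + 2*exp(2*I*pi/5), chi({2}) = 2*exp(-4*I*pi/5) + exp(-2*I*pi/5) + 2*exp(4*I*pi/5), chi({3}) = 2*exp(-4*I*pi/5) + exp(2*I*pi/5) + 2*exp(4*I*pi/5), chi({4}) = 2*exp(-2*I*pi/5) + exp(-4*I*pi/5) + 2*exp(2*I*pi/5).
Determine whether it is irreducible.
Not irreducible (reducible): <chi, chi> = 9 > 1.

Working: <chi, chi> = (1/|G|) sum_C |C| * |chi(C)|^2 = (1/5)[1*|5|^2 + 1*|2*exp(-2*I*pi/5) + exp(4*I*pi/5) + 2*exp(2*I*pi/5)|^2 + 1*|2*exp(-4*I*pi/5) + exp(-2*I*pi/5) + 2*exp(4*I*pi/5)|^2 + 1*|2*exp(-4*I*pi/5) + exp(2*I*pi/5) + 2*exp(4*I*pi/5)|^2 + 1*|2*exp(-2*I*pi/5) + exp(-4*I*pi/5) + 2*exp(2*I*pi/5)|^2]
  = (1/5)[(25) + (9 + 6*exp(-4*I*pi/5) + 2*exp(-2*I*pi/5) + 2*exp(2*I*pi/5) + 6*exp(4*I*pi/5)) + (9 + 6*exp(-2*I*pi/5) + 2*exp(-4*I*pi/5) + 2*exp(4*I*pi/5) + 6*exp(2*I*pi/5)) + (9 + 6*exp(-2*I*pi/5) + 2*exp(-4*I*pi/5) + 2*exp(4*I*pi/5) + 6*exp(2*I*pi/5)) + (9 + 6*exp(-4*I*pi/5) + 2*exp(-2*I*pi/5) + 2*exp(2*I*pi/5) + 6*exp(4*I*pi/5))] = 45/5 = 9.
(Exp terms are combined using exp(i*s)*conj(exp(i*t)) = exp(i*(s-t)), and sums of them are collapsed using the identity that for every m > 1 the m distinct m-th roots of unity sum to 0, e.g. 1 + exp(2*I*pi/3) + exp(-2*I*pi/3) = 0.)
A character is irreducible iff <chi, chi> = 1, so this representation is reducible.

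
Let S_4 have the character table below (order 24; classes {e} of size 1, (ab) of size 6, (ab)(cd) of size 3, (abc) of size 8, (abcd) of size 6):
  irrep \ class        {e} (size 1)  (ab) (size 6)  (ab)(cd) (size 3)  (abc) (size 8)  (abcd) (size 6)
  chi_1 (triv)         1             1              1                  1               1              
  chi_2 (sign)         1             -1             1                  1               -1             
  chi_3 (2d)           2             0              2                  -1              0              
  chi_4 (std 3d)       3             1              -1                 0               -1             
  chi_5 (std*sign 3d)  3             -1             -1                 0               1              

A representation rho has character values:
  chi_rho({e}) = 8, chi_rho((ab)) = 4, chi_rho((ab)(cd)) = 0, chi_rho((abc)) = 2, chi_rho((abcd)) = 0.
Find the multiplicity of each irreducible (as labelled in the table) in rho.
Multiplicities: chi_1: 2, chi_2: 0, chi_3: 0, chi_4: 2, chi_5: 0.

Use <chi_rho, chi> = (1/|G|) sum_C |C| * chi_rho(C) * conj(chi(C)) with |G| = 24 for each irreducible chi in the table:
  <chi_rho, chi_1> = (1/24)[1*(8)*conj(1) + 6*(4)*conj(1) + 3*(0)*conj(1) + 8*(2)*conj(1) + 6*(0)*conj(1)]
      = (1/24)[(8) + (24) + (0) + (16) + (0)] = 48/24 = 2
  <chi_rho, chi_2> = (1/24)[1*(8)*conj(1) + 6*(4)*conj(-1) + 3*(0)*conj(1) + 8*(2)*conj(1) + 6*(0)*conj(-1)]
      = (1/24)[(8) + (-24) + (0) + (16) + (0)] = 0/24 = 0
  <chi_rho, chi_3> = (1/24)[1*(8)*conj(2) + 6*(4)*conj(0) + 3*(0)*conj(2) + 8*(2)*conj(-1) + 6*(0)*conj(0)]
      = (1/24)[(16) + (0) + (0) + (-16) + (0)] = 0/24 = 0
  <chi_rho, chi_4> = (1/24)[1*(8)*conj(3) + 6*(4)*conj(1) + 3*(0)*conj(-1) + 8*(2)*conj(0) + 6*(0)*conj(-1)]
      = (1/24)[(24) + (24) + (0) + (0) + (0)] = 48/24 = 2
  <chi_rho, chi_5> = (1/24)[1*(8)*conj(3) + 6*(4)*conj(-1) + 3*(0)*conj(-1) + 8*(2)*conj(0) + 6*(0)*conj(1)]
      = (1/24)[(24) + (-24) + (0) + (0) + (0)] = 0/24 = 0
Dimension check: dim(rho) = sum (mult * dim) = 2*1 + 0*1 + 0*2 + 2*3 + 0*3 = 8 = chi_rho(e) = 8.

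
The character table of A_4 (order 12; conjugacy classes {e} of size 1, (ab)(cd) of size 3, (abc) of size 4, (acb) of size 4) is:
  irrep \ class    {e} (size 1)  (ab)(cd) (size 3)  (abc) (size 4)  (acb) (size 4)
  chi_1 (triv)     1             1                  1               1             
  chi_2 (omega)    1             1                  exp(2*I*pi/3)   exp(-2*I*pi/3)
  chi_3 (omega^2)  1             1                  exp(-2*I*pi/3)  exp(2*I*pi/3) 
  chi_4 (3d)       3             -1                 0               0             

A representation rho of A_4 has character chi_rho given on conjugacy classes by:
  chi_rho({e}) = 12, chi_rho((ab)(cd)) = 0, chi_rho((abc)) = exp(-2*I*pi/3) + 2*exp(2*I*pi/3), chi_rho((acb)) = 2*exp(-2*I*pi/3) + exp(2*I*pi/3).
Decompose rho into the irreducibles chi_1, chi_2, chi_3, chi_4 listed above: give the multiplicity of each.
Multiplicities: chi_1: 0, chi_2: 2, chi_3: 1, chi_4: 3.

Argument: Use <chi_rho, chi> = (1/|G|) sum_C |C| * chi_rho(C) * conj(chi(C)) with |G| = 12 for each irreducible chi in the table:
  <chi_rho, chi_1> = (1/12)[1*(12)*conj(1) + 3*(0)*conj(1) + 4*(exp(-2*I*pi/3) + 2*exp(2*I*pi/3))*conj(1) + 4*(2*exp(-2*I*pi/3) + exp(2*I*pi/3))*conj(1)]
      = (1/12)[(12) + (0) + (4*exp(-2*I*pi/3) + 8*exp(2*I*pi/3)) + (8*exp(-2*I*pi/3) + 4*exp(2*I*pi/3))] = 0/12 = 0
  <chi_rho, chi_2> = (1/12)[1*(12)*conj(1) + 3*(0)*conj(1) + 4*(exp(-2*I*pi/3) + 2*exp(2*I*pi/3))*conj(exp(2*I*pi/3)) + 4*(2*exp(-2*I*pi/3) + exp(2*I*pi/3))*conj(exp(-2*I*pi/3))]
      = (1/12)[(12) + (0) + (8 + 4*exp(2*I*pi/3)) + (8 + 4*exp(-2*I*pi/3))] = 24/12 = 2
  <chi_rho, chi_3> = (1/12)[1*(12)*conj(1) + 3*(0)*conj(1) + 4*(exp(-2*I*pi/3) + 2*exp(2*I*pi/3))*conj(exp(-2*I*pi/3)) + 4*(2*exp(-2*I*pi/3) + exp(2*I*pi/3))*conj(exp(2*I*pi/3))]
      = (1/12)[(12) + (0) + (4 + 8*exp(-2*I*pi/3)) + (4 + 8*exp(2*I*pi/3))] = 12/12 = 1
  <chi_rho, chi_4> = (1/12)[1*(12)*conj(3) + 3*(0)*conj(-1) + 4*(exp(-2*I*pi/3) + 2*exp(2*I*pi/3))*conj(0) + 4*(2*exp(-2*I*pi/3) + exp(2*I*pi/3))*conj(0)]
      = (1/12)[(36) + (0) + (0) + (0)] = 36/12 = 3
(Exp terms are combined using exp(i*s)*conj(exp(i*t)) = exp(i*(s-t)), and sums of them are collapsed using the identity that for every m > 1 the m distinct m-th roots of unity sum to 0, e.g. 1 + exp(2*I*pi/3) + exp(-2*I*pi/3) = 0.)
Dimension check: dim(rho) = sum (mult * dim) = 0*1 + 2*1 + 1*1 + 3*3 = 12 = chi_rho(e) = 12.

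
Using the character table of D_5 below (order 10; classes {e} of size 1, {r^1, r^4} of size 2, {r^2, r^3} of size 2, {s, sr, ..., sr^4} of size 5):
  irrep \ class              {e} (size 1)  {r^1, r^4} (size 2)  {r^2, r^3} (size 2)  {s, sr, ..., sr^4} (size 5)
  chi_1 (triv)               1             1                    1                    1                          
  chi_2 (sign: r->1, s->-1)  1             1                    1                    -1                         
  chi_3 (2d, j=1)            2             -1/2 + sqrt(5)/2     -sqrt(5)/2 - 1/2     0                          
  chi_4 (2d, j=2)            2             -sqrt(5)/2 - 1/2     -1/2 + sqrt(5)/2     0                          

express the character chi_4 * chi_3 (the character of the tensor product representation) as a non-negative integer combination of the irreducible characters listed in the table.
chi_4 tensor chi_3 = chi_3 + chi_4 (all other irreducibles have multiplicity 0).

Justification: The character of a tensor product is the pointwise product (chi_4 * chi_3)(C) = chi_4(C) * chi_3(C):
  {e}: (2)*(2), {r^1, r^4}: (-sqrt(5)/2 - 1/2)*(-1/2 + sqrt(5)/2), {r^2, r^3}: (-1/2 + sqrt(5)/2)*(-sqrt(5)/2 - 1/2), {s, sr, ..., sr^4}: (0)*(0)
so (chi_4 * chi_3) takes values
  {e} -> 4, {r^1, r^4} -> -1, {r^2, r^3} -> -1, {s, sr, ..., sr^4} -> 0.
Now take the inner product of this character with each irreducible chi from the table, <chi_4*chi_3, chi> = (1/10) sum_C |C| (chi_4*chi_3)(C) conj(chi(C)):
  <chi_4*chi_3, chi_1> = (1/10)[1*(4)*conj(1) + 2*(-1)*conj(1) + 2*(-1)*conj(1) + 5*(0)*conj(1)]
      = (1/10)[(4) + (-2) + (-2) + (0)] = 0/10 = 0
  <chi_4*chi_3, chi_2> = (1/10)[1*(4)*conj(1) + 2*(-1)*conj(1) + 2*(-1)*conj(1) + 5*(0)*conj(-1)]
      = (1/10)[(4) + (-2) + (-2) + (0)] = 0/10 = 0
  <chi_4*chi_3, chi_3> = (1/10)[1*(4)*conj(2) + 2*(-1)*conj(-1/2 + sqrt(5)/2) + 2*(-1)*conj(-sqrt(5)/2 - 1/2) + 5*(0)*conj(0)]
      = (1/10)[(8) + (1 - sqrt(5)) + (1 + sqrt(5)) + (0)] = 10/10 = 1
  <chi_4*chi_3, chi_4> = (1/10)[1*(4)*conj(2) + 2*(-1)*conj(-sqrt(5)/2 - 1/2) + 2*(-1)*conj(-1/2 + sqrt(5)/2) + 5*(0)*conj(0)]
      = (1/10)[(8) + (1 + sqrt(5)) + (1 - sqrt(5)) + (0)] = 10/10 = 1
Hence the multiplicities are chi_3: 1, chi_4: 1. Dimension check: dim(chi_4)*dim(chi_3) = 2*2 = 4 and sum (mult * dim) = 1*2 + 1*2 = 4.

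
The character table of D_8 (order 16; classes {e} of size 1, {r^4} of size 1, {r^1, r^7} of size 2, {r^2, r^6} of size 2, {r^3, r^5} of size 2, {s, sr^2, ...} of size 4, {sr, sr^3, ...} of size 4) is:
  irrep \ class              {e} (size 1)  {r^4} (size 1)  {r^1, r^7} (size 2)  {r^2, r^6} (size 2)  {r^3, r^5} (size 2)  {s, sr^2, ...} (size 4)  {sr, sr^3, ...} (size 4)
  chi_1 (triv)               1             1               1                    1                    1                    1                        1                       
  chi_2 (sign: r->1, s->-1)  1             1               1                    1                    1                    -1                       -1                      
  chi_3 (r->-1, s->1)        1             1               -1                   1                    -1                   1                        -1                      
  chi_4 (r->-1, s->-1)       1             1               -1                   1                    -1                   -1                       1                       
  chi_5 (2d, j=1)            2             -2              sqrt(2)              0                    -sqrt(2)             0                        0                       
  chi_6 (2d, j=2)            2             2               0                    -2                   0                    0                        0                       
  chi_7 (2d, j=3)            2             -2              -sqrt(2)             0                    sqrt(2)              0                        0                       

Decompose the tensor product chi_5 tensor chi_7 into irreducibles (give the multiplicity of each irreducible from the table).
chi_5 tensor chi_7 = chi_3 + chi_4 + chi_6 (all other irreducibles have multiplicity 0).

Proof sketch: The character of a tensor product is the pointwise product (chi_5 * chi_7)(C) = chi_5(C) * chi_7(C):
  {e}: (2)*(2), {r^4}: (-2)*(-2), {r^1, r^7}: (sqrt(2))*(-sqrt(2)), {r^2, r^6}: (0)*(0), {r^3, r^5}: (-sqrt(2))*(sqrt(2)), {s, sr^2, ...}: (0)*(0), {sr, sr^3, ...}: (0)*(0)
so (chi_5 * chi_7) takes values
  {e} -> 4, {r^4} -> 4, {r^1, r^7} -> -2, {r^2, r^6} -> 0, {r^3, r^5} -> -2, {s, sr^2, ...} -> 0, {sr, sr^3, ...} -> 0.
Now take the inner product of this character with each irreducible chi from the table, <chi_5*chi_7, chi> = (1/16) sum_C |C| (chi_5*chi_7)(C) conj(chi(C)):
  <chi_5*chi_7, chi_1> = (1/16)[1*(4)*conj(1) + 1*(4)*conj(1) + 2*(-2)*conj(1) + 2*(0)*conj(1) + 2*(-2)*conj(1) + 4*(0)*conj(1) + 4*(0)*conj(1)]
      = (1/16)[(4) + (4) + (-4) + (0) + (-4) + (0) + (0)] = 0/16 = 0
  <chi_5*chi_7, chi_2> = (1/16)[1*(4)*conj(1) + 1*(4)*conj(1) + 2*(-2)*conj(1) + 2*(0)*conj(1) + 2*(-2)*conj(1) + 4*(0)*conj(-1) + 4*(0)*conj(-1)]
      = (1/16)[(4) + (4) + (-4) + (0) + (-4) + (0) + (0)] = 0/16 = 0
  <chi_5*chi_7, chi_3> = (1/16)[1*(4)*conj(1) + 1*(4)*conj(1) + 2*(-2)*conj(-1) + 2*(0)*conj(1) + 2*(-2)*conj(-1) + 4*(0)*conj(1) + 4*(0)*conj(-1)]
      = (1/16)[(4) + (4) + (4) + (0) + (4) + (0) + (0)] = 16/16 = 1
  <chi_5*chi_7, chi_4> = (1/16)[1*(4)*conj(1) + 1*(4)*conj(1) + 2*(-2)*conj(-1) + 2*(0)*conj(1) + 2*(-2)*conj(-1) + 4*(0)*conj(-1) + 4*(0)*conj(1)]
      = (1/16)[(4) + (4) + (4) + (0) + (4) + (0) + (0)] = 16/16 = 1
  <chi_5*chi_7, chi_5> = (1/16)[1*(4)*conj(2) + 1*(4)*conj(-2) + 2*(-2)*conj(sqrt(2)) + 2*(0)*conj(0) + 2*(-2)*conj(-sqrt(2)) + 4*(0)*conj(0) + 4*(0)*conj(0)]
      = (1/16)[(8) + (-8) + (-4*sqrt(2)) + (0) + (4*sqrt(2)) + (0) + (0)] = 0/16 = 0
  <chi_5*chi_7, chi_6> = (1/16)[1*(4)*conj(2) + 1*(4)*conj(2) + 2*(-2)*conj(0) + 2*(0)*conj(-2) + 2*(-2)*conj(0) + 4*(0)*conj(0) + 4*(0)*conj(0)]
      = (1/16)[(8) + (8) + (0) + (0) + (0) + (0) + (0)] = 16/16 = 1
  <chi_5*chi_7, chi_7> = (1/16)[1*(4)*conj(2) + 1*(4)*conj(-2) + 2*(-2)*conj(-sqrt(2)) + 2*(0)*conj(0) + 2*(-2)*conj(sqrt(2)) + 4*(0)*conj(0) + 4*(0)*conj(0)]
      = (1/16)[(8) + (-8) + (4*sqrt(2)) + (0) + (-4*sqrt(2)) + (0) + (0)] = 0/16 = 0
Hence the multiplicities are chi_3: 1, chi_4: 1, chi_6: 1. Dimension check: dim(chi_5)*dim(chi_7) = 2*2 = 4 and sum (mult * dim) = 1*1 + 1*1 + 1*2 = 4.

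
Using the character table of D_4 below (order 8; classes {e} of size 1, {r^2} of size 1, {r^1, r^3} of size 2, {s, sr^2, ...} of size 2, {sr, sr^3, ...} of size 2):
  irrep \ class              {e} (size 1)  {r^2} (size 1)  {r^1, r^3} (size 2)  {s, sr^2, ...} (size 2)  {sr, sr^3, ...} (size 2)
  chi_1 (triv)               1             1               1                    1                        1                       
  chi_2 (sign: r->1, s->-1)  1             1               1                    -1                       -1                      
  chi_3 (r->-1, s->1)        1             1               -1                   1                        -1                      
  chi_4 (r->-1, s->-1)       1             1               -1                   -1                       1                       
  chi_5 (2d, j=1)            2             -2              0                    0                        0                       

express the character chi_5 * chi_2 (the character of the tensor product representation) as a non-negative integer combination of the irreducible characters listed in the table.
chi_5 tensor chi_2 = chi_5 (all other irreducibles have multiplicity 0).

Working: The character of a tensor product is the pointwise product (chi_5 * chi_2)(C) = chi_5(C) * chi_2(C):
  {e}: (2)*(1), {r^2}: (-2)*(1), {r^1, r^3}: (0)*(1), {s, sr^2, ...}: (0)*(-1), {sr, sr^3, ...}: (0)*(-1)
so (chi_5 * chi_2) takes values
  {e} -> 2, {r^2} -> -2, {r^1, r^3} -> 0, {s, sr^2, ...} -> 0, {sr, sr^3, ...} -> 0.
Now take the inner product of this character with each irreducible chi from the table, <chi_5*chi_2, chi> = (1/8) sum_C |C| (chi_5*chi_2)(C) conj(chi(C)):
  <chi_5*chi_2, chi_1> = (1/8)[1*(2)*conj(1) + 1*(-2)*conj(1) + 2*(0)*conj(1) + 2*(0)*conj(1) + 2*(0)*conj(1)]
      = (1/8)[(2) + (-2) + (0) + (0) + (0)] = 0/8 = 0
  <chi_5*chi_2, chi_2> = (1/8)[1*(2)*conj(1) + 1*(-2)*conj(1) + 2*(0)*conj(1) + 2*(0)*conj(-1) + 2*(0)*conj(-1)]
      = (1/8)[(2) + (-2) + (0) + (0) + (0)] = 0/8 = 0
  <chi_5*chi_2, chi_3> = (1/8)[1*(2)*conj(1) + 1*(-2)*conj(1) + 2*(0)*conj(-1) + 2*(0)*conj(1) + 2*(0)*conj(-1)]
      = (1/8)[(2) + (-2) + (0) + (0) + (0)] = 0/8 = 0
  <chi_5*chi_2, chi_4> = (1/8)[1*(2)*conj(1) + 1*(-2)*conj(1) + 2*(0)*conj(-1) + 2*(0)*conj(-1) + 2*(0)*conj(1)]
      = (1/8)[(2) + (-2) + (0) + (0) + (0)] = 0/8 = 0
  <chi_5*chi_2, chi_5> = (1/8)[1*(2)*conj(2) + 1*(-2)*conj(-2) + 2*(0)*conj(0) + 2*(0)*conj(0) + 2*(0)*conj(0)]
      = (1/8)[(4) + (4) + (0) + (0) + (0)] = 8/8 = 1
Hence the multiplicities are chi_5: 1. Dimension check: dim(chi_5)*dim(chi_2) = 2*1 = 2 and sum (mult * dim) = 1*2 = 2.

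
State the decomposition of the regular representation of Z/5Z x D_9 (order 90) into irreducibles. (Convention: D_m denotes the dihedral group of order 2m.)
Each irreducible V_i of dimension d_i appears with multiplicity d_i, i.e. rho_reg = (direct sum over all irreducibles V_i) d_i V_i. The irreducible dimensions for Z/5Z x D_9 are 1, 1, 1, 1, 1, 1, 1, 1, 1, 1, 2, 2, 2, 2, 2, 2, 2, 2, 2, 2, 2, 2, 2, 2, 2, 2, 2, 2, 2, 2: 10 irreducibles of dimension 1, each with multiplicity 1; 20 irreducibles of dimension 2, each with multiplicity 2. Total dimension 10*1*1 + 20*2*2 = 90 = |G|.

Details: General theorem: in the regular representation of a finite group G, each irreducible appears with multiplicity equal to its dimension. Check: dim(rho_reg) = sum d_i^2 = 1 + 1 + 1 + 1 + 1 + 1 + 1 + 1 + 1 + 1 + 4 + 4 + 4 + 4 + 4 + 4 + 4 + 4 + 4 + 4 + 4 + 4 + 4 + 4 + 4 + 4 + 4 + 4 + 4 + 4 = 90 = |G|.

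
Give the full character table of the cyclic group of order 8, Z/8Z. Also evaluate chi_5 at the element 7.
Character table of Z/8Z (irreps indexed chi_0,...,chi_7 with chi_k(m) = zeta_8^(k*m), zeta_8 = exp(2*pi*i/8)):
  irrep \ class  {0} (size 1)  {1} (size 1)    {2} (size 1)  {3} (size 1)    {4} (size 1)  {5} (size 1)    {6} (size 1)  {7} (size 1)  
  chi_0          1             1               1             1               1             1               1             1             
  chi_1          1             exp(I*pi/4)     I             exp(3*I*pi/4)   -1            exp(-3*I*pi/4)  -I            exp(-I*pi/4)  
  chi_2          1             I               -1            -I              1             I               -1            -I            
  chi_3          1             exp(3*I*pi/4)   -I            exp(I*pi/4)     -1            exp(-I*pi/4)    I             exp(-3*I*pi/4)
  chi_4          1             -1              1             -1              1             -1              1             -1            
  chi_5          1             exp(-3*I*pi/4)  I             exp(-I*pi/4)    -1            exp(I*pi/4)     -I            exp(3*I*pi/4) 
  chi_6          1             -I              -1            I               1             -I              -1            I             
  chi_7          1             exp(-I*pi/4)    -I            exp(-3*I*pi/4)  -1            exp(3*I*pi/4)   I             exp(I*pi/4)   

Spot check: chi_5(7) = zeta_8^(5*7) = zeta_8^35 = exp(3*I*pi/4).

Explanation: Z/8Z is abelian, so all 8 irreducible complex representations are 1-dimensional. They are given by chi_k(m) = zeta_8^(k*m) for k = 0,...,7. Row orthogonality: sum_m chi_k(m) conj(chi_l(m)) = 8 * [k = l].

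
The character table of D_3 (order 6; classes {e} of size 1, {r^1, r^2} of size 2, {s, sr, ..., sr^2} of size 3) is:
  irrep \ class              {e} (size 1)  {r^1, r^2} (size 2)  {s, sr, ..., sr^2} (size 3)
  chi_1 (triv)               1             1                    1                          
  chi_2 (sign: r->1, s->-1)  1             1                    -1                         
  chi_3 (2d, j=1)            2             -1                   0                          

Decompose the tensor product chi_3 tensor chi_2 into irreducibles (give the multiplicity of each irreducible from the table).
chi_3 tensor chi_2 = chi_3 (all other irreducibles have multiplicity 0).

Solution. The character of a tensor product is the pointwise product (chi_3 * chi_2)(C) = chi_3(C) * chi_2(C):
  {e}: (2)*(1), {r^1, r^2}: (-1)*(1), {s, sr, ..., sr^2}: (0)*(-1)
so (chi_3 * chi_2) takes values
  {e} -> 2, {r^1, r^2} -> -1, {s, sr, ..., sr^2} -> 0.
Now take the inner product of this character with each irreducible chi from the table, <chi_3*chi_2, chi> = (1/6) sum_C |C| (chi_3*chi_2)(C) conj(chi(C)):
  <chi_3*chi_2, chi_1> = (1/6)[1*(2)*conj(1) + 2*(-1)*conj(1) + 3*(0)*conj(1)]
      = (1/6)[(2) + (-2) + (0)] = 0/6 = 0
  <chi_3*chi_2, chi_2> = (1/6)[1*(2)*conj(1) + 2*(-1)*conj(1) + 3*(0)*conj(-1)]
      = (1/6)[(2) + (-2) + (0)] = 0/6 = 0
  <chi_3*chi_2, chi_3> = (1/6)[1*(2)*conj(2) + 2*(-1)*conj(-1) + 3*(0)*conj(0)]
      = (1/6)[(4) + (2) + (0)] = 6/6 = 1
Hence the multiplicities are chi_3: 1. Dimension check: dim(chi_3)*dim(chi_2) = 2*1 = 2 and sum (mult * dim) = 1*2 = 2.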